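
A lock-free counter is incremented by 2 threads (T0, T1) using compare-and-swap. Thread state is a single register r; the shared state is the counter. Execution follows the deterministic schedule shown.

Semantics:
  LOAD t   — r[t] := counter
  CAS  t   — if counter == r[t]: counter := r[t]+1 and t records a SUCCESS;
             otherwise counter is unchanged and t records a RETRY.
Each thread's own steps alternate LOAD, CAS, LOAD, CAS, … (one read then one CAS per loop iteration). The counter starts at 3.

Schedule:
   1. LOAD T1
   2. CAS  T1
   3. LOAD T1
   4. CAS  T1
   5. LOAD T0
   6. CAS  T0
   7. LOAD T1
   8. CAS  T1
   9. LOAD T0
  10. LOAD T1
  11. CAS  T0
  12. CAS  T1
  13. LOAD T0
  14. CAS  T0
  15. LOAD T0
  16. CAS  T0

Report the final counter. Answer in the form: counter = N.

counter = 10

[1] T1.load  rd  (counter 3, T1.r 3)
[2] T1.cas  hit  (counter 4, T1.r 3)
[3] T1.load  rd  (counter 4, T1.r 4)
[4] T1.cas  hit  (counter 5, T1.r 4)
[5] T0.load  rd  (counter 5, T0.r 5)
[6] T0.cas  hit  (counter 6, T0.r 5)
[7] T1.load  rd  (counter 6, T1.r 6)
[8] T1.cas  hit  (counter 7, T1.r 6)
[9] T0.load  rd  (counter 7, T0.r 7)
[10] T1.load  rd  (counter 7, T1.r 7)
[11] T0.cas  hit  (counter 8, T0.r 7)
[12] T1.cas  miss  (counter 8, T1.r 7)
[13] T0.load  rd  (counter 8, T0.r 8)
[14] T0.cas  hit  (counter 9, T0.r 8)
[15] T0.load  rd  (counter 9, T0.r 9)
[16] T0.cas  hit  (counter 10, T0.r 9)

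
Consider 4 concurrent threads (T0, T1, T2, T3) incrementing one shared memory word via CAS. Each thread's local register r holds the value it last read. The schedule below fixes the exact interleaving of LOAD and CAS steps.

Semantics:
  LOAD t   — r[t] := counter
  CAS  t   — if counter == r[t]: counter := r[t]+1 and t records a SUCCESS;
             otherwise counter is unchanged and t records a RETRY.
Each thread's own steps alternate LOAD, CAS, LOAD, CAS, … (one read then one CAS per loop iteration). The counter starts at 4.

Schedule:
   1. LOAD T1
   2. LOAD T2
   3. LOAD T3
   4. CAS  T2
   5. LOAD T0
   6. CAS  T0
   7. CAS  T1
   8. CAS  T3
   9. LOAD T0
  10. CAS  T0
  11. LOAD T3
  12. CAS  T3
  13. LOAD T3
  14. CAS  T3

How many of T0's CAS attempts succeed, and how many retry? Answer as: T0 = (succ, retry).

T0 = (2, 0)

#1 T1 reads 4
#2 T2 reads 4
#3 T3 reads 4
#4 T2 CAS(4→5) writes; counter now 5
#5 T0 reads 5
#6 T0 CAS(5→6) writes; counter now 6
#7 T1 CAS(4→5) fails; counter now 6
#8 T3 CAS(4→5) fails; counter now 6
#9 T0 reads 6
#10 T0 CAS(6→7) writes; counter now 7
#11 T3 reads 7
#12 T3 CAS(7→8) writes; counter now 8
#13 T3 reads 8
#14 T3 CAS(8→9) writes; counter now 9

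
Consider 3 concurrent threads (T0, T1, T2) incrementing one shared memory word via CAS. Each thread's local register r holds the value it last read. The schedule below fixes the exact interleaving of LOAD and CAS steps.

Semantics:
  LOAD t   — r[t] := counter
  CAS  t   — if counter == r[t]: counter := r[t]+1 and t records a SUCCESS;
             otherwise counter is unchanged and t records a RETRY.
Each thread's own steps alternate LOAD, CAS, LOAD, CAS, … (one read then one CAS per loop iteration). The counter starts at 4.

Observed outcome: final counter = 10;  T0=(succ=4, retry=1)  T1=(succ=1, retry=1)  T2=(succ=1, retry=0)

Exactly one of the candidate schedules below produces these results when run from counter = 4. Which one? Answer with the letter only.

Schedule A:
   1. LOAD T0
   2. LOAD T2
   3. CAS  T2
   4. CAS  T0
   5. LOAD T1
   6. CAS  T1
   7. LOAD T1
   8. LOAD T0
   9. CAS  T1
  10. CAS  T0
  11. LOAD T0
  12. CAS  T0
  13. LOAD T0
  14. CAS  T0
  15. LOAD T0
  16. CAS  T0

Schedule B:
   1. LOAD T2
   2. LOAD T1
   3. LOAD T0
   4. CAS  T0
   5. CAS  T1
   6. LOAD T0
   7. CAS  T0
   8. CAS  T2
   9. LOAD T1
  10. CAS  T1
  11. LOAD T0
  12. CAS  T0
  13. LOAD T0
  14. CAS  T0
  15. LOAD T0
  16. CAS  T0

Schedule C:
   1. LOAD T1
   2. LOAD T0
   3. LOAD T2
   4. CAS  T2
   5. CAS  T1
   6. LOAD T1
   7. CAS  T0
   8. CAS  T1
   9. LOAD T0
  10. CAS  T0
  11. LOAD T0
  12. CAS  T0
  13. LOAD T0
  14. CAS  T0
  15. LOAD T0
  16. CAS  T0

C

Simulating candidate C:
   1) LOAD T1:  M=4  r_T1=4
   2) LOAD T0:  M=4  r_T0=4
   3) LOAD T2:  M=4  r_T2=4
   4) CAS  T2:  M=5  r_T2=4 ✓
   5) CAS  T1:  M=5  r_T1=4 ✗
   6) LOAD T1:  M=5  r_T1=5
   7) CAS  T0:  M=5  r_T0=4 ✗
   8) CAS  T1:  M=6  r_T1=5 ✓
   9) LOAD T0:  M=6  r_T0=6
  10) CAS  T0:  M=7  r_T0=6 ✓
  11) LOAD T0:  M=7  r_T0=7
  12) CAS  T0:  M=8  r_T0=7 ✓
  13) LOAD T0:  M=8  r_T0=8
  14) CAS  T0:  M=9  r_T0=8 ✓
  15) LOAD T0:  M=9  r_T0=9
  16) CAS  T0:  M=10  r_T0=9 ✓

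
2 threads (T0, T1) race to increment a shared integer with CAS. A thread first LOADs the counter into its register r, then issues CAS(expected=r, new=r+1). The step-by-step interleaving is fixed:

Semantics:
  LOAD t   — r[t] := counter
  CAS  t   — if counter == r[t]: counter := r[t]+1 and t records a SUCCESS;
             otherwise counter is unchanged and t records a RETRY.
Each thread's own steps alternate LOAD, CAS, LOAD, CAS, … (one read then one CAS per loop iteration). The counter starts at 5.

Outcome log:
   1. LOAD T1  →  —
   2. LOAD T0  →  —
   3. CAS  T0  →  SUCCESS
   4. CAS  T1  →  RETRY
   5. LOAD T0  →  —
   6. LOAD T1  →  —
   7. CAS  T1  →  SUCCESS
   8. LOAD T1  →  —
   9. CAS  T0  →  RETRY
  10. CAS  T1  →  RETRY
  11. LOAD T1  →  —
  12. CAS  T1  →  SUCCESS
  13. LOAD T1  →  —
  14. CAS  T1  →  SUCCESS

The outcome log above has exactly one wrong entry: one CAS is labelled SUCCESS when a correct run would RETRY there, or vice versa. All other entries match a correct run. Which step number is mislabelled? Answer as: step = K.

Correct run:
#1 T1 reads 5
#2 T0 reads 5
#3 T0 CAS(5→6) writes; counter now 6
#4 T1 CAS(5→6) fails; counter now 6
#5 T0 reads 6
#6 T1 reads 6
#7 T1 CAS(6→7) writes; counter now 7
#8 T1 reads 7
#9 T0 CAS(6→7) fails; counter now 7
#10 T1 CAS(7→8) writes; counter now 8
#11 T1 reads 8
#12 T1 CAS(8→9) writes; counter now 9
#13 T1 reads 9
#14 T1 CAS(9→10) writes; counter now 10
Log disagrees first at step 10.

step = 10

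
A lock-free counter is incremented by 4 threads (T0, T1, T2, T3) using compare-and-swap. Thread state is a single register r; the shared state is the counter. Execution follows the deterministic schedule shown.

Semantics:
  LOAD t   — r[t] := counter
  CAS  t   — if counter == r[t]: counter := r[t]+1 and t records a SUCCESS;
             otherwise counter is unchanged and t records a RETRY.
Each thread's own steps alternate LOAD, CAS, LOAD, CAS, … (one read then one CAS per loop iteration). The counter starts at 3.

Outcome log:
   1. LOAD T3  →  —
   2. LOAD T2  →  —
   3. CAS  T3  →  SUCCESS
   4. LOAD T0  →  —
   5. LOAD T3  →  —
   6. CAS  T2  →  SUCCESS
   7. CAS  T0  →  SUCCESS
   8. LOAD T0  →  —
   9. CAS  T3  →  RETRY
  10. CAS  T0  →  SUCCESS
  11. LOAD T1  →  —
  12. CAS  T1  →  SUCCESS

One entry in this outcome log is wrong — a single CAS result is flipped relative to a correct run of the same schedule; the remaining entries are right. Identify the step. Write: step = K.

step = 6

Correct run:
T3 LOAD — after: cnt=3, r=3 — load
T2 LOAD — after: cnt=3, r=3 — load
T3 CAS — after: cnt=4, r=3 — ok
T0 LOAD — after: cnt=4, r=4 — load
T3 LOAD — after: cnt=4, r=4 — load
T2 CAS — after: cnt=4, r=3 — retry
T0 CAS — after: cnt=5, r=4 — ok
T0 LOAD — after: cnt=5, r=5 — load
T3 CAS — after: cnt=5, r=4 — retry
T0 CAS — after: cnt=6, r=5 — ok
T1 LOAD — after: cnt=6, r=6 — load
T1 CAS — after: cnt=7, r=6 — ok
Flip is step 6.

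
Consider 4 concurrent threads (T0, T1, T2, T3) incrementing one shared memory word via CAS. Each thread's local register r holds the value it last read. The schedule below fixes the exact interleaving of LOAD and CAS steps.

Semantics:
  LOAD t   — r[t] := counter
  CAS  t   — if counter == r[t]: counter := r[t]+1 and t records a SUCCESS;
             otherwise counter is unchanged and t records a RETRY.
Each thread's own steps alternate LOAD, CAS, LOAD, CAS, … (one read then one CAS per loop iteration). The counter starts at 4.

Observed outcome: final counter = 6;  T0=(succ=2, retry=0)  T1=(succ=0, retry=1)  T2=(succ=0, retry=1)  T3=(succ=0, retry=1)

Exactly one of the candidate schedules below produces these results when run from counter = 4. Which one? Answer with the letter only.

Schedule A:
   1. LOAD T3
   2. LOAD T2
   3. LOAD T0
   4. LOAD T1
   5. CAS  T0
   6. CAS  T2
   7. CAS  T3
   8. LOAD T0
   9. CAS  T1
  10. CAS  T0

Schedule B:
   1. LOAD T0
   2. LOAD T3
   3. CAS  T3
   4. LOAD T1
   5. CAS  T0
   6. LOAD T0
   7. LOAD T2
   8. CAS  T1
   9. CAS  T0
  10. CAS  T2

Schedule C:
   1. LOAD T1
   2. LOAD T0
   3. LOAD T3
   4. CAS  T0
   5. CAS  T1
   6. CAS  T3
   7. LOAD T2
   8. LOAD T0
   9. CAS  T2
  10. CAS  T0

A

Simulating candidate A:
T3 LOAD — after: cnt=4, r=4 — load
T2 LOAD — after: cnt=4, r=4 — load
T0 LOAD — after: cnt=4, r=4 — load
T1 LOAD — after: cnt=4, r=4 — load
T0 CAS — after: cnt=5, r=4 — ok
T2 CAS — after: cnt=5, r=4 — retry
T3 CAS — after: cnt=5, r=4 — retry
T0 LOAD — after: cnt=5, r=5 — load
T1 CAS — after: cnt=5, r=4 — retry
T0 CAS — after: cnt=6, r=5 — ok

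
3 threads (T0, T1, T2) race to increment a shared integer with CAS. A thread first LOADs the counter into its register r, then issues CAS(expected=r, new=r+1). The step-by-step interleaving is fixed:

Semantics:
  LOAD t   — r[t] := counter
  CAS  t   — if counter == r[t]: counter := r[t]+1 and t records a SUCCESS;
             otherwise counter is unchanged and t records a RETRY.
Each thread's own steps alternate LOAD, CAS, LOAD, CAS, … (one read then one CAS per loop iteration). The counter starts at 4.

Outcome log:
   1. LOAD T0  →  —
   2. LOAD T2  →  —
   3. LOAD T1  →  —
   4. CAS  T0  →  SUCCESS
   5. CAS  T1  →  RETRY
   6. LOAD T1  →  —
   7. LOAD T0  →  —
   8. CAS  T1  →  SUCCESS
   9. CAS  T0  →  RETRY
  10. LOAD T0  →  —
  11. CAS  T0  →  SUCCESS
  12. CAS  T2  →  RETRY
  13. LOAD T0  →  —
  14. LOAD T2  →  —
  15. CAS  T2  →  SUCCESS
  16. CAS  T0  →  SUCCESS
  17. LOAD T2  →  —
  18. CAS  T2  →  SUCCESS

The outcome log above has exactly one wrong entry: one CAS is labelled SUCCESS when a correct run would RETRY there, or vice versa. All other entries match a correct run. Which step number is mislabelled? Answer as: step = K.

step = 16

Reference trace:
   1) LOAD T0:  M=4  r_T0=4
   2) LOAD T2:  M=4  r_T2=4
   3) LOAD T1:  M=4  r_T1=4
   4) CAS  T0:  M=5  r_T0=4 ✓
   5) CAS  T1:  M=5  r_T1=4 ✗
   6) LOAD T1:  M=5  r_T1=5
   7) LOAD T0:  M=5  r_T0=5
   8) CAS  T1:  M=6  r_T1=5 ✓
   9) CAS  T0:  M=6  r_T0=5 ✗
  10) LOAD T0:  M=6  r_T0=6
  11) CAS  T0:  M=7  r_T0=6 ✓
  12) CAS  T2:  M=7  r_T2=4 ✗
  13) LOAD T0:  M=7  r_T0=7
  14) LOAD T2:  M=7  r_T2=7
  15) CAS  T2:  M=8  r_T2=7 ✓
  16) CAS  T0:  M=8  r_T0=7 ✗
  17) LOAD T2:  M=8  r_T2=8
  18) CAS  T2:  M=9  r_T2=8 ✓
Flip is step 16.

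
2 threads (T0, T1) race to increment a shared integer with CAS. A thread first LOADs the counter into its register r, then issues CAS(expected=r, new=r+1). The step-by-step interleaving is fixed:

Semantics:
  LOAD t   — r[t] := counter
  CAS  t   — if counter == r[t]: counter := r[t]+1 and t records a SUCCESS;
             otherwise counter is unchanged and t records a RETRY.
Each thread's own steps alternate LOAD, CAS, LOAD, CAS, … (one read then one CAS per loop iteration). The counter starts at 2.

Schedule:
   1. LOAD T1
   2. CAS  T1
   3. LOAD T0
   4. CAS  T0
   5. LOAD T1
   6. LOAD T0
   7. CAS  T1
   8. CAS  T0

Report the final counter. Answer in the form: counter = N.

counter = 5

T1 LOAD — after: cnt=2, r=2 — load
T1 CAS — after: cnt=3, r=2 — ok
T0 LOAD — after: cnt=3, r=3 — load
T0 CAS — after: cnt=4, r=3 — ok
T1 LOAD — after: cnt=4, r=4 — load
T0 LOAD — after: cnt=4, r=4 — load
T1 CAS — after: cnt=5, r=4 — ok
T0 CAS — after: cnt=5, r=4 — retry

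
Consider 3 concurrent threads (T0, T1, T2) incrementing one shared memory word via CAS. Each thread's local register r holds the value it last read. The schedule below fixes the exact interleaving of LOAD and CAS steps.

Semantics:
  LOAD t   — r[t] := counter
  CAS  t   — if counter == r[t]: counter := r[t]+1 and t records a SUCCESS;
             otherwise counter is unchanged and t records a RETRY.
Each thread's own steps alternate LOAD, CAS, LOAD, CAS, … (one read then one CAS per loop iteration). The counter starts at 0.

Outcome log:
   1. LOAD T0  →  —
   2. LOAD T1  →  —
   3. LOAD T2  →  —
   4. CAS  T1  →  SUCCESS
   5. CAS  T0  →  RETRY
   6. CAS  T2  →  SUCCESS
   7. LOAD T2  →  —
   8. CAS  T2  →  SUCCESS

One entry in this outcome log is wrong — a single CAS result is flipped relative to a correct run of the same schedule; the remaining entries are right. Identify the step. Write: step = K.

step = 6

Correct run:
1. LOAD T0 → mem=0 r[T0]=0 [LOAD]
2. LOAD T1 → mem=0 r[T1]=0 [LOAD]
3. LOAD T2 → mem=0 r[T2]=0 [LOAD]
4. CAS T1 → mem=1 r[T1]=0 [OK]
5. CAS T0 → mem=1 r[T0]=0 [RETRY]
6. CAS T2 → mem=1 r[T2]=0 [RETRY]
7. LOAD T2 → mem=1 r[T2]=1 [LOAD]
8. CAS T2 → mem=2 r[T2]=1 [OK]
Log disagrees first at step 6.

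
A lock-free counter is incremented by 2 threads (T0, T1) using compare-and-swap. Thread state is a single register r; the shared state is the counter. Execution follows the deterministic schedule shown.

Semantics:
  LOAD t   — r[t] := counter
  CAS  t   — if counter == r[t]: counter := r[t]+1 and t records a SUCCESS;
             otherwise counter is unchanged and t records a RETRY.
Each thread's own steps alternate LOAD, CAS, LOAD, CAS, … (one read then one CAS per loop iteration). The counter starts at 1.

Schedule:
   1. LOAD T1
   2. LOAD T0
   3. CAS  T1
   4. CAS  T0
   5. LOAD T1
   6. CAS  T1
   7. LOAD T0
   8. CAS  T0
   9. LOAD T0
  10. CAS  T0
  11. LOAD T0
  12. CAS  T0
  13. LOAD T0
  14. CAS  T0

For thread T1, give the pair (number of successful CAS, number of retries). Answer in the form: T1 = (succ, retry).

T1 = (2, 0)

1. LOAD T1 → mem=1 r[T1]=1 [LOAD]
2. LOAD T0 → mem=1 r[T0]=1 [LOAD]
3. CAS T1 → mem=2 r[T1]=1 [OK]
4. CAS T0 → mem=2 r[T0]=1 [RETRY]
5. LOAD T1 → mem=2 r[T1]=2 [LOAD]
6. CAS T1 → mem=3 r[T1]=2 [OK]
7. LOAD T0 → mem=3 r[T0]=3 [LOAD]
8. CAS T0 → mem=4 r[T0]=3 [OK]
9. LOAD T0 → mem=4 r[T0]=4 [LOAD]
10. CAS T0 → mem=5 r[T0]=4 [OK]
11. LOAD T0 → mem=5 r[T0]=5 [LOAD]
12. CAS T0 → mem=6 r[T0]=5 [OK]
13. LOAD T0 → mem=6 r[T0]=6 [LOAD]
14. CAS T0 → mem=7 r[T0]=6 [OK]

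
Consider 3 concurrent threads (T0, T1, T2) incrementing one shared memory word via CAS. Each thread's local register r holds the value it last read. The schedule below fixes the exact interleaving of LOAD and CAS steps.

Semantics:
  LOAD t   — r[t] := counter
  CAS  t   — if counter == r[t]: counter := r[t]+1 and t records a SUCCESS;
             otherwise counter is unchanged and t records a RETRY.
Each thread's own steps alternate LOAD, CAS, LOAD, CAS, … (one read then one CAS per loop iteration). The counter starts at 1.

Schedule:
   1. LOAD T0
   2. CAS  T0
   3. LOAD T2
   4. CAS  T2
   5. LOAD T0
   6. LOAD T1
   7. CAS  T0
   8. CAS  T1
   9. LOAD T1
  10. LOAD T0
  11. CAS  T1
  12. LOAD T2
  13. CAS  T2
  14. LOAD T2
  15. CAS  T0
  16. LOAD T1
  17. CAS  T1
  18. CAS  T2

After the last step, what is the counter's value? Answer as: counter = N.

counter = 7

T0 LOAD — after: cnt=1, r=1 — load
T0 CAS — after: cnt=2, r=1 — ok
T2 LOAD — after: cnt=2, r=2 — load
T2 CAS — after: cnt=3, r=2 — ok
T0 LOAD — after: cnt=3, r=3 — load
T1 LOAD — after: cnt=3, r=3 — load
T0 CAS — after: cnt=4, r=3 — ok
T1 CAS — after: cnt=4, r=3 — retry
T1 LOAD — after: cnt=4, r=4 — load
T0 LOAD — after: cnt=4, r=4 — load
T1 CAS — after: cnt=5, r=4 — ok
T2 LOAD — after: cnt=5, r=5 — load
T2 CAS — after: cnt=6, r=5 — ok
T2 LOAD — after: cnt=6, r=6 — load
T0 CAS — after: cnt=6, r=4 — retry
T1 LOAD — after: cnt=6, r=6 — load
T1 CAS — after: cnt=7, r=6 — ok
T2 CAS — after: cnt=7, r=6 — retry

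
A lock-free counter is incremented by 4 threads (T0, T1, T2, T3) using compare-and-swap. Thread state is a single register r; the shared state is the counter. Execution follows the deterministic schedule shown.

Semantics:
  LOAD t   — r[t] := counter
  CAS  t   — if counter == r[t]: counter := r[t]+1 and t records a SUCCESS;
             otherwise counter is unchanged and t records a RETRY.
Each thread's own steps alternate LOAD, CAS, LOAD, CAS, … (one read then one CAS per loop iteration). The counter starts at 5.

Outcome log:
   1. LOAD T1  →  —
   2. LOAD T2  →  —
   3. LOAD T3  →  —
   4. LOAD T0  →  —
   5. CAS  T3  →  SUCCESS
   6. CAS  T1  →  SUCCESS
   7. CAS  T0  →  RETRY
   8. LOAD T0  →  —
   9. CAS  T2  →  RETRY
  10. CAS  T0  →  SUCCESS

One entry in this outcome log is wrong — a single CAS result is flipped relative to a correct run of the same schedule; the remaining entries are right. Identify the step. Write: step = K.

step = 6

Re-executing:
   1) LOAD T1:  M=5  r_T1=5
   2) LOAD T2:  M=5  r_T2=5
   3) LOAD T3:  M=5  r_T3=5
   4) LOAD T0:  M=5  r_T0=5
   5) CAS  T3:  M=6  r_T3=5 ✓
   6) CAS  T1:  M=6  r_T1=5 ✗
   7) CAS  T0:  M=6  r_T0=5 ✗
   8) LOAD T0:  M=6  r_T0=6
   9) CAS  T2:  M=6  r_T2=5 ✗
  10) CAS  T0:  M=7  r_T0=6 ✓
Mismatch at 6.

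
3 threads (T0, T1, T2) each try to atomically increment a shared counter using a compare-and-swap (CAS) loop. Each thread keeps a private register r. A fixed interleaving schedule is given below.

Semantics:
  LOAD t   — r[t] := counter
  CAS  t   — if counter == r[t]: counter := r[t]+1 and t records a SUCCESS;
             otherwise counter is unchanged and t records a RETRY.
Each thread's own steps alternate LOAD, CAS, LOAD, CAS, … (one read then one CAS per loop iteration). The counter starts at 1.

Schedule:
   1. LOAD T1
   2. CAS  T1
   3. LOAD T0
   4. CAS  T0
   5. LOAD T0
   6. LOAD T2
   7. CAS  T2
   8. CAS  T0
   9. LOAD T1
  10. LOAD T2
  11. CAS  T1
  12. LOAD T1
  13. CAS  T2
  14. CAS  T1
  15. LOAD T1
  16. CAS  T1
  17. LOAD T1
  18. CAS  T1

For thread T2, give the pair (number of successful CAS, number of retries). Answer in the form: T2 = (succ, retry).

[1] T1.load  rd  (counter 1, T1.r 1)
[2] T1.cas  hit  (counter 2, T1.r 1)
[3] T0.load  rd  (counter 2, T0.r 2)
[4] T0.cas  hit  (counter 3, T0.r 2)
[5] T0.load  rd  (counter 3, T0.r 3)
[6] T2.load  rd  (counter 3, T2.r 3)
[7] T2.cas  hit  (counter 4, T2.r 3)
[8] T0.cas  miss  (counter 4, T0.r 3)
[9] T1.load  rd  (counter 4, T1.r 4)
[10] T2.load  rd  (counter 4, T2.r 4)
[11] T1.cas  hit  (counter 5, T1.r 4)
[12] T1.load  rd  (counter 5, T1.r 5)
[13] T2.cas  miss  (counter 5, T2.r 4)
[14] T1.cas  hit  (counter 6, T1.r 5)
[15] T1.load  rd  (counter 6, T1.r 6)
[16] T1.cas  hit  (counter 7, T1.r 6)
[17] T1.load  rd  (counter 7, T1.r 7)
[18] T1.cas  hit  (counter 8, T1.r 7)

T2 = (1, 1)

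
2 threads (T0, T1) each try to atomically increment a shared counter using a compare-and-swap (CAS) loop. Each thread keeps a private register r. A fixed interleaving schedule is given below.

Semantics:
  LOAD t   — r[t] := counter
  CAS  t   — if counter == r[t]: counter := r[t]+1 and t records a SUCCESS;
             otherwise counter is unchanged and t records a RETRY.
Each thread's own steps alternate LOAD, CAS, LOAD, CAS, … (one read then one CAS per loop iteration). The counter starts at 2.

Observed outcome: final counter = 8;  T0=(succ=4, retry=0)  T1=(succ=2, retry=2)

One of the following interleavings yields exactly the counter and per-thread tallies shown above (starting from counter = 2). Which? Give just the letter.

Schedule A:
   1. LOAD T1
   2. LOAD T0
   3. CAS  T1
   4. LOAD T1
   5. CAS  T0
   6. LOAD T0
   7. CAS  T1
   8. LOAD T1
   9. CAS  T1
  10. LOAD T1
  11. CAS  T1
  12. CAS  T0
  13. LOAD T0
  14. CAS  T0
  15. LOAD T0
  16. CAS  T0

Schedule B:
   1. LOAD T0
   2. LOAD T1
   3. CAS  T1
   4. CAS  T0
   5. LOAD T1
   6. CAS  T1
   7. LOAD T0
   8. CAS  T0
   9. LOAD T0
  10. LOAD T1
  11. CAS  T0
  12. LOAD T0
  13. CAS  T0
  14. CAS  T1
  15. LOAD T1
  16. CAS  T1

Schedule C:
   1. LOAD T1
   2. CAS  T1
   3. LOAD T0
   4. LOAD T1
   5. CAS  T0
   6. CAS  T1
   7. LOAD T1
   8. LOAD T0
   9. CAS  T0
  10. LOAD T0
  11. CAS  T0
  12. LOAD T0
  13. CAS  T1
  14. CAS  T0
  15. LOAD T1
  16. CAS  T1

C

Run C:
   1) LOAD T1:  M=2  r_T1=2
   2) CAS  T1:  M=3  r_T1=2 ✓
   3) LOAD T0:  M=3  r_T0=3
   4) LOAD T1:  M=3  r_T1=3
   5) CAS  T0:  M=4  r_T0=3 ✓
   6) CAS  T1:  M=4  r_T1=3 ✗
   7) LOAD T1:  M=4  r_T1=4
   8) LOAD T0:  M=4  r_T0=4
   9) CAS  T0:  M=5  r_T0=4 ✓
  10) LOAD T0:  M=5  r_T0=5
  11) CAS  T0:  M=6  r_T0=5 ✓
  12) LOAD T0:  M=6  r_T0=6
  13) CAS  T1:  M=6  r_T1=4 ✗
  14) CAS  T0:  M=7  r_T0=6 ✓
  15) LOAD T1:  M=7  r_T1=7
  16) CAS  T1:  M=8  r_T1=7 ✓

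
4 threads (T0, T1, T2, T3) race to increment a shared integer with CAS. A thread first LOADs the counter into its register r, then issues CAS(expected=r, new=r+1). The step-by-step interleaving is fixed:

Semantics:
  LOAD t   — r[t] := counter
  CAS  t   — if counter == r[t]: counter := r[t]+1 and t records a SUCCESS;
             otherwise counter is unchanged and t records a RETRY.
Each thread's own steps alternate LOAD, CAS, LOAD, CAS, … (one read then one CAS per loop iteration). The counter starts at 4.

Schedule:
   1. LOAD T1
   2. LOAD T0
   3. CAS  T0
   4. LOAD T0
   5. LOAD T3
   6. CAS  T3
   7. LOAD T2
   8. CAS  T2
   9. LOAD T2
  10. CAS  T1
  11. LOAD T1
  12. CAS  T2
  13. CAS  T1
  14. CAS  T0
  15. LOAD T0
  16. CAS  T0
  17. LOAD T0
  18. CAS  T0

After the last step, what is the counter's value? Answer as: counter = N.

counter = 10

#1 T1 reads 4
#2 T0 reads 4
#3 T0 CAS(4→5) writes; counter now 5
#4 T0 reads 5
#5 T3 reads 5
#6 T3 CAS(5→6) writes; counter now 6
#7 T2 reads 6
#8 T2 CAS(6→7) writes; counter now 7
#9 T2 reads 7
#10 T1 CAS(4→5) fails; counter now 7
#11 T1 reads 7
#12 T2 CAS(7→8) writes; counter now 8
#13 T1 CAS(7→8) fails; counter now 8
#14 T0 CAS(5→6) fails; counter now 8
#15 T0 reads 8
#16 T0 CAS(8→9) writes; counter now 9
#17 T0 reads 9
#18 T0 CAS(9→10) writes; counter now 10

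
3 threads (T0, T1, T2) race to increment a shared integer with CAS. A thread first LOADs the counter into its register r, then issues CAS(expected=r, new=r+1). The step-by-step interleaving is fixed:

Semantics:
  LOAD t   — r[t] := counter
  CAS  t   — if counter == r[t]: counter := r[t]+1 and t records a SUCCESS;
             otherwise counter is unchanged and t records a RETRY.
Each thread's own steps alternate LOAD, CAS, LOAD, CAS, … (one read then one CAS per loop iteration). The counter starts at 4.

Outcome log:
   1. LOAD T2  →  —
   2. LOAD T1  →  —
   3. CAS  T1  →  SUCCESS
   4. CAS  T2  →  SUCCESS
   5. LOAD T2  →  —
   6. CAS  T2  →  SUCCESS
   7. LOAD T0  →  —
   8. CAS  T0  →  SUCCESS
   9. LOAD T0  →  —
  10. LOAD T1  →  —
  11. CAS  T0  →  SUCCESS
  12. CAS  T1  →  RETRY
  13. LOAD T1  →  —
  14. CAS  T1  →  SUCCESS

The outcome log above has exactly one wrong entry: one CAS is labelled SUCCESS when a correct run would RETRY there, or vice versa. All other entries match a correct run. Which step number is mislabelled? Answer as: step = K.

step = 4

Reference trace:
step 1: T2 LOAD ⇒ load; ctr=4 reg=4
step 2: T1 LOAD ⇒ load; ctr=4 reg=4
step 3: T1 CAS ⇒ ok; ctr=5 reg=4
step 4: T2 CAS ⇒ retry; ctr=5 reg=4
step 5: T2 LOAD ⇒ load; ctr=5 reg=5
step 6: T2 CAS ⇒ ok; ctr=6 reg=5
step 7: T0 LOAD ⇒ load; ctr=6 reg=6
step 8: T0 CAS ⇒ ok; ctr=7 reg=6
step 9: T0 LOAD ⇒ load; ctr=7 reg=7
step 10: T1 LOAD ⇒ load; ctr=7 reg=7
step 11: T0 CAS ⇒ ok; ctr=8 reg=7
step 12: T1 CAS ⇒ retry; ctr=8 reg=7
step 13: T1 LOAD ⇒ load; ctr=8 reg=8
step 14: T1 CAS ⇒ ok; ctr=9 reg=8
Flip is step 4.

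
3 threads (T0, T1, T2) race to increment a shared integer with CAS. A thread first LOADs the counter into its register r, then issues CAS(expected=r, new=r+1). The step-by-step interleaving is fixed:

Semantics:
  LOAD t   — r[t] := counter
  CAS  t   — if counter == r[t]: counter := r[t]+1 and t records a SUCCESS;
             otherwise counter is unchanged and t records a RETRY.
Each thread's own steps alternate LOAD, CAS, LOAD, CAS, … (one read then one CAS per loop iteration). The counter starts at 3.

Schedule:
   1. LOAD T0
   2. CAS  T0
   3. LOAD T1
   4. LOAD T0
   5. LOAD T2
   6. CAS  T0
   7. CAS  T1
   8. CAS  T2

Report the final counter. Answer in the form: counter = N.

[1] T0.load  rd  (counter 3, T0.r 3)
[2] T0.cas  hit  (counter 4, T0.r 3)
[3] T1.load  rd  (counter 4, T1.r 4)
[4] T0.load  rd  (counter 4, T0.r 4)
[5] T2.load  rd  (counter 4, T2.r 4)
[6] T0.cas  hit  (counter 5, T0.r 4)
[7] T1.cas  miss  (counter 5, T1.r 4)
[8] T2.cas  miss  (counter 5, T2.r 4)

counter = 5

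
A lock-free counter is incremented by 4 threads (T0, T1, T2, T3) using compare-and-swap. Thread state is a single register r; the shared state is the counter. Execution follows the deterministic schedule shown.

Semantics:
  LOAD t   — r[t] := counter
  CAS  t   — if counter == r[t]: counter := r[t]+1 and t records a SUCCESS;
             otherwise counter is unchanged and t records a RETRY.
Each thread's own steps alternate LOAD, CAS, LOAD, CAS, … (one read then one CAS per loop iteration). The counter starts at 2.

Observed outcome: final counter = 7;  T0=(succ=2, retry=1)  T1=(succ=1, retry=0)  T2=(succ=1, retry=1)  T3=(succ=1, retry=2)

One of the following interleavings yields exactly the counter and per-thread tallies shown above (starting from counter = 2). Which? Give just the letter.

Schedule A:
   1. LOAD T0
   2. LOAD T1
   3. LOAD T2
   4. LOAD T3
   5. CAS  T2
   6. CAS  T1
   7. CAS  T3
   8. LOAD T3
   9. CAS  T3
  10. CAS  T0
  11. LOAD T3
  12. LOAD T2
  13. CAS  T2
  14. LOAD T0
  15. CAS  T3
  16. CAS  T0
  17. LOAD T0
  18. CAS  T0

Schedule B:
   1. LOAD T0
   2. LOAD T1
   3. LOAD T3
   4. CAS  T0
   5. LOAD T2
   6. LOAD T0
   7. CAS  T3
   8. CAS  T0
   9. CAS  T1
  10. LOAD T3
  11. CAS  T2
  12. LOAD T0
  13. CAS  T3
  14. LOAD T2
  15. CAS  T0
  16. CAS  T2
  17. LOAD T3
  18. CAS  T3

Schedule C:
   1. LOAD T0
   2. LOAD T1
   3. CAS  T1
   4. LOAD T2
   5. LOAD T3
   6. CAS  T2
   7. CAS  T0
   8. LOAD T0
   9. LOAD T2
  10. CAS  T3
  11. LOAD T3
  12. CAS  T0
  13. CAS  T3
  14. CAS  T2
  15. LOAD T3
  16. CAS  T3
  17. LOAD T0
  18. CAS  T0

Run C:
step 1: T0 LOAD ⇒ load; ctr=2 reg=2
step 2: T1 LOAD ⇒ load; ctr=2 reg=2
step 3: T1 CAS ⇒ ok; ctr=3 reg=2
step 4: T2 LOAD ⇒ load; ctr=3 reg=3
step 5: T3 LOAD ⇒ load; ctr=3 reg=3
step 6: T2 CAS ⇒ ok; ctr=4 reg=3
step 7: T0 CAS ⇒ retry; ctr=4 reg=2
step 8: T0 LOAD ⇒ load; ctr=4 reg=4
step 9: T2 LOAD ⇒ load; ctr=4 reg=4
step 10: T3 CAS ⇒ retry; ctr=4 reg=3
step 11: T3 LOAD ⇒ load; ctr=4 reg=4
step 12: T0 CAS ⇒ ok; ctr=5 reg=4
step 13: T3 CAS ⇒ retry; ctr=5 reg=4
step 14: T2 CAS ⇒ retry; ctr=5 reg=4
step 15: T3 LOAD ⇒ load; ctr=5 reg=5
step 16: T3 CAS ⇒ ok; ctr=6 reg=5
step 17: T0 LOAD ⇒ load; ctr=6 reg=6
step 18: T0 CAS ⇒ ok; ctr=7 reg=6

C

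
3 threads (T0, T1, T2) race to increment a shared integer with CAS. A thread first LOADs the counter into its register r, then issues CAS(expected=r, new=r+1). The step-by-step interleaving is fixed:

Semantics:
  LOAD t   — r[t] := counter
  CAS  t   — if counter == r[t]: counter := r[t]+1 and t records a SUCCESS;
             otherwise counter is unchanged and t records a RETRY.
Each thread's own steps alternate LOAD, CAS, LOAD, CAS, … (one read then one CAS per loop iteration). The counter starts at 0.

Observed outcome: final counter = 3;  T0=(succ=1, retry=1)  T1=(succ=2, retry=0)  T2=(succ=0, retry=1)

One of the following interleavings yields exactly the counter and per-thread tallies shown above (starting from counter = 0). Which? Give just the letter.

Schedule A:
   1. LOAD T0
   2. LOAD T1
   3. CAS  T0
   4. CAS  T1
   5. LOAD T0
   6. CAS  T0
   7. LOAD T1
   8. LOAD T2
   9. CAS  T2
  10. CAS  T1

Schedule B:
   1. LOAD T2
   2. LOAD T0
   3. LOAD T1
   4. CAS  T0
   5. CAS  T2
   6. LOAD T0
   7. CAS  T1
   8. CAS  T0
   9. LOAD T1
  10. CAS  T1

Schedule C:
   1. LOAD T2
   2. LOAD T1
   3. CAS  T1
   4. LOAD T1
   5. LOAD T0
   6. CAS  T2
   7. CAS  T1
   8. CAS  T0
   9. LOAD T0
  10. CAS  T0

C

Tracing schedule C:
[1] T2.load  rd  (counter 0, T2.r 0)
[2] T1.load  rd  (counter 0, T1.r 0)
[3] T1.cas  hit  (counter 1, T1.r 0)
[4] T1.load  rd  (counter 1, T1.r 1)
[5] T0.load  rd  (counter 1, T0.r 1)
[6] T2.cas  miss  (counter 1, T2.r 0)
[7] T1.cas  hit  (counter 2, T1.r 1)
[8] T0.cas  miss  (counter 2, T0.r 1)
[9] T0.load  rd  (counter 2, T0.r 2)
[10] T0.cas  hit  (counter 3, T0.r 2)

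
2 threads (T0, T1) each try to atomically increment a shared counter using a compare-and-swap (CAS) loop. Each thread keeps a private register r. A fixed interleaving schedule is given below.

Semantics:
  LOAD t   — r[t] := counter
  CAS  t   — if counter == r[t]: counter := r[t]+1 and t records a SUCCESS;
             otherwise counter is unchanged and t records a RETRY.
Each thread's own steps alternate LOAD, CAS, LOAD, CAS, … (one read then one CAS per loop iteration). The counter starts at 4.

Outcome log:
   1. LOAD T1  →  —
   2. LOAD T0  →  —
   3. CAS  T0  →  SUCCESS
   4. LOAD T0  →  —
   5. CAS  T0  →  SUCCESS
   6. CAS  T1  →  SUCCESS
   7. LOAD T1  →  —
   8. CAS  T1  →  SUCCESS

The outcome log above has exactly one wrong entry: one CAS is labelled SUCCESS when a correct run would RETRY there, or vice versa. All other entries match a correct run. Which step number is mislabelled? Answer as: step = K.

Reference trace:
step 1: T1 LOAD ⇒ load; ctr=4 reg=4
step 2: T0 LOAD ⇒ load; ctr=4 reg=4
step 3: T0 CAS ⇒ ok; ctr=5 reg=4
step 4: T0 LOAD ⇒ load; ctr=5 reg=5
step 5: T0 CAS ⇒ ok; ctr=6 reg=5
step 6: T1 CAS ⇒ retry; ctr=6 reg=4
step 7: T1 LOAD ⇒ load; ctr=6 reg=6
step 8: T1 CAS ⇒ ok; ctr=7 reg=6
Flip is step 6.

step = 6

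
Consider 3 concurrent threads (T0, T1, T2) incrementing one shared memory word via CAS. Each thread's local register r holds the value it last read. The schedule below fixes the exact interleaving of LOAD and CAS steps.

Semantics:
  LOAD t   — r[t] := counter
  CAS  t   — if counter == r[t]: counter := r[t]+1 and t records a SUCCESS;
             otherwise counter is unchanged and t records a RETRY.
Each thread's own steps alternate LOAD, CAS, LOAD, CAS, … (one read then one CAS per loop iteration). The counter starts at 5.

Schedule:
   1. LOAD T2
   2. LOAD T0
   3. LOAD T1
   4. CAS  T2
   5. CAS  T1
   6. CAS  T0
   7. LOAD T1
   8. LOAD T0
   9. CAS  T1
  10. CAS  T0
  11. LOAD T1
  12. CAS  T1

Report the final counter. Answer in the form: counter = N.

1. LOAD T2 → mem=5 r[T2]=5 [LOAD]
2. LOAD T0 → mem=5 r[T0]=5 [LOAD]
3. LOAD T1 → mem=5 r[T1]=5 [LOAD]
4. CAS T2 → mem=6 r[T2]=5 [OK]
5. CAS T1 → mem=6 r[T1]=5 [RETRY]
6. CAS T0 → mem=6 r[T0]=5 [RETRY]
7. LOAD T1 → mem=6 r[T1]=6 [LOAD]
8. LOAD T0 → mem=6 r[T0]=6 [LOAD]
9. CAS T1 → mem=7 r[T1]=6 [OK]
10. CAS T0 → mem=7 r[T0]=6 [RETRY]
11. LOAD T1 → mem=7 r[T1]=7 [LOAD]
12. CAS T1 → mem=8 r[T1]=7 [OK]

counter = 8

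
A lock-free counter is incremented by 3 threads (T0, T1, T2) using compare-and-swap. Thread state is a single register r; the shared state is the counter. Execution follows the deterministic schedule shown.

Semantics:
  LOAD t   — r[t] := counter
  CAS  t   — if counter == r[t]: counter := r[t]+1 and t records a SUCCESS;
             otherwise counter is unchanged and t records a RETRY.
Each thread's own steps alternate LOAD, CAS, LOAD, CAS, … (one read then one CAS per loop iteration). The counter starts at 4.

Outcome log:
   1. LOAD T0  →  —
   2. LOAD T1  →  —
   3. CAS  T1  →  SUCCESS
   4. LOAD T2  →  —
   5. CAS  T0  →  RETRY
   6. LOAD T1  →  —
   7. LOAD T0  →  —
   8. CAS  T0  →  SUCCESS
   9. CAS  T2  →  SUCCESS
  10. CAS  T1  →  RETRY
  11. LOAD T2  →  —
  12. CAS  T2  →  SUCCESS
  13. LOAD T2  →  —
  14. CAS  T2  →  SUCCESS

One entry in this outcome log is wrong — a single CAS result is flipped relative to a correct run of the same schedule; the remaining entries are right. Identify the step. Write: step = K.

Correct run:
T0 LOAD — after: cnt=4, r=4 — load
T1 LOAD — after: cnt=4, r=4 — load
T1 CAS — after: cnt=5, r=4 — ok
T2 LOAD — after: cnt=5, r=5 — load
T0 CAS — after: cnt=5, r=4 — retry
T1 LOAD — after: cnt=5, r=5 — load
T0 LOAD — after: cnt=5, r=5 — load
T0 CAS — after: cnt=6, r=5 — ok
T2 CAS — after: cnt=6, r=5 — retry
T1 CAS — after: cnt=6, r=5 — retry
T2 LOAD — after: cnt=6, r=6 — load
T2 CAS — after: cnt=7, r=6 — ok
T2 LOAD — after: cnt=7, r=7 — load
T2 CAS — after: cnt=8, r=7 — ok
Flip is step 9.

step = 9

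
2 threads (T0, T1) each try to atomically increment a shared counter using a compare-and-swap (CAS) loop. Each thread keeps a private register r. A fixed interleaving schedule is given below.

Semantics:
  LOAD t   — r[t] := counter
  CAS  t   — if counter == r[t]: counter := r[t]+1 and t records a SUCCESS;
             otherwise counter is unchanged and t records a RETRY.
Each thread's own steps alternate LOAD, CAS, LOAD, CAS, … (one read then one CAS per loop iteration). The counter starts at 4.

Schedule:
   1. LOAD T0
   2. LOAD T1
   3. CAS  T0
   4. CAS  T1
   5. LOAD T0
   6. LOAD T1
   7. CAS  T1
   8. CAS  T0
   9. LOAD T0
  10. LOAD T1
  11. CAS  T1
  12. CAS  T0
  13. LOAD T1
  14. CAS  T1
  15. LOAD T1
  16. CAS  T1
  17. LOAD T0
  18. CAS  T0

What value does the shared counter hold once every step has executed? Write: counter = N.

counter = 10

step 1: T0 LOAD ⇒ load; ctr=4 reg=4
step 2: T1 LOAD ⇒ load; ctr=4 reg=4
step 3: T0 CAS ⇒ ok; ctr=5 reg=4
step 4: T1 CAS ⇒ retry; ctr=5 reg=4
step 5: T0 LOAD ⇒ load; ctr=5 reg=5
step 6: T1 LOAD ⇒ load; ctr=5 reg=5
step 7: T1 CAS ⇒ ok; ctr=6 reg=5
step 8: T0 CAS ⇒ retry; ctr=6 reg=5
step 9: T0 LOAD ⇒ load; ctr=6 reg=6
step 10: T1 LOAD ⇒ load; ctr=6 reg=6
step 11: T1 CAS ⇒ ok; ctr=7 reg=6
step 12: T0 CAS ⇒ retry; ctr=7 reg=6
step 13: T1 LOAD ⇒ load; ctr=7 reg=7
step 14: T1 CAS ⇒ ok; ctr=8 reg=7
step 15: T1 LOAD ⇒ load; ctr=8 reg=8
step 16: T1 CAS ⇒ ok; ctr=9 reg=8
step 17: T0 LOAD ⇒ load; ctr=9 reg=9
step 18: T0 CAS ⇒ ok; ctr=10 reg=9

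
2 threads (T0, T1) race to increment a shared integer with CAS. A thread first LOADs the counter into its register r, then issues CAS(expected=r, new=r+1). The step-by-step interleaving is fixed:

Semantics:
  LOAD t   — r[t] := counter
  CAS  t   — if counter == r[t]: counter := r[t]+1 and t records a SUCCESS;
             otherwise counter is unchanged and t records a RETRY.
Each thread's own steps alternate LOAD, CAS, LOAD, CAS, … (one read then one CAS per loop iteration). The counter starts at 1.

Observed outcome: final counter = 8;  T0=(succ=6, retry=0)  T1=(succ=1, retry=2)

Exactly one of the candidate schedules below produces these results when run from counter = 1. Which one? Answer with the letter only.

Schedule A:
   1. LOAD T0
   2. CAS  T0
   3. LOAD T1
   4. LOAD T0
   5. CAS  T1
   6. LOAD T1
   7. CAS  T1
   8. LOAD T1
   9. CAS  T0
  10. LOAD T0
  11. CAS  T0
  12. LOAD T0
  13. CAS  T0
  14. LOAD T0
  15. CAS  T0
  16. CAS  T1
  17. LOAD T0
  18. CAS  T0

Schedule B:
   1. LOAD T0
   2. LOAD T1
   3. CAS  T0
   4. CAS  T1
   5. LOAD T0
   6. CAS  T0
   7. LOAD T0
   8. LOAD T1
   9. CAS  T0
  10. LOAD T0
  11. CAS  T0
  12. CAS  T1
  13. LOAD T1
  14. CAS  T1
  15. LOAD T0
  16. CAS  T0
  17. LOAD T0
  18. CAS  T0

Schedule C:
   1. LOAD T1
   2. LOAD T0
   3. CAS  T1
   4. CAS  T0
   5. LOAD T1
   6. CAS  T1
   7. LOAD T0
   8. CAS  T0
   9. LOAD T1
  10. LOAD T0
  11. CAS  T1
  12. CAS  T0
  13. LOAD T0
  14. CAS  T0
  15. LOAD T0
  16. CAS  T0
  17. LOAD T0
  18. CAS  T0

B

Run B:
   1) LOAD T0:  M=1  r_T0=1
   2) LOAD T1:  M=1  r_T1=1
   3) CAS  T0:  M=2  r_T0=1 ✓
   4) CAS  T1:  M=2  r_T1=1 ✗
   5) LOAD T0:  M=2  r_T0=2
   6) CAS  T0:  M=3  r_T0=2 ✓
   7) LOAD T0:  M=3  r_T0=3
   8) LOAD T1:  M=3  r_T1=3
   9) CAS  T0:  M=4  r_T0=3 ✓
  10) LOAD T0:  M=4  r_T0=4
  11) CAS  T0:  M=5  r_T0=4 ✓
  12) CAS  T1:  M=5  r_T1=3 ✗
  13) LOAD T1:  M=5  r_T1=5
  14) CAS  T1:  M=6  r_T1=5 ✓
  15) LOAD T0:  M=6  r_T0=6
  16) CAS  T0:  M=7  r_T0=6 ✓
  17) LOAD T0:  M=7  r_T0=7
  18) CAS  T0:  M=8  r_T0=7 ✓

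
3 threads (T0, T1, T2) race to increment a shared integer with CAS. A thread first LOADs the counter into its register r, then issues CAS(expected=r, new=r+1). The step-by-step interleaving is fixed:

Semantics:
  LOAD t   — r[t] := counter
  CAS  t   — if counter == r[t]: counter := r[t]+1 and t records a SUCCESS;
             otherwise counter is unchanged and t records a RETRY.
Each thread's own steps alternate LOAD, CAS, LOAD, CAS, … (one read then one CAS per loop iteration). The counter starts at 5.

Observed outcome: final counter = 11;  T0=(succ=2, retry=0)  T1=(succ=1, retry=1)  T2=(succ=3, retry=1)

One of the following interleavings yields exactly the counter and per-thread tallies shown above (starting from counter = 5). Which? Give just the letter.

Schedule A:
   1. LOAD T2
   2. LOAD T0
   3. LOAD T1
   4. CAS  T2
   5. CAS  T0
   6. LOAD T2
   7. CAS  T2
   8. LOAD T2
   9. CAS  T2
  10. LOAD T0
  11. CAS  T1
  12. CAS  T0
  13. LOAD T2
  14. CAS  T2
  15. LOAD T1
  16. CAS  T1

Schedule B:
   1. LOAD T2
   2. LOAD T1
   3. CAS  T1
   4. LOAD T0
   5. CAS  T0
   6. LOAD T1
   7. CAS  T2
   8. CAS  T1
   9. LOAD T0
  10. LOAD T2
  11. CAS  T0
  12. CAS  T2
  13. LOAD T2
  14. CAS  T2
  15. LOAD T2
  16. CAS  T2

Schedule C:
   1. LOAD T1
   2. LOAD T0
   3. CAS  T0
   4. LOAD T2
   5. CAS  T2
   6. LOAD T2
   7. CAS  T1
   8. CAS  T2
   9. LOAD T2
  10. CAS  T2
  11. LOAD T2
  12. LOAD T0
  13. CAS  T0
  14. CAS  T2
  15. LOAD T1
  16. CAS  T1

C

Tracing schedule C:
[1] T1.load  rd  (counter 5, T1.r 5)
[2] T0.load  rd  (counter 5, T0.r 5)
[3] T0.cas  hit  (counter 6, T0.r 5)
[4] T2.load  rd  (counter 6, T2.r 6)
[5] T2.cas  hit  (counter 7, T2.r 6)
[6] T2.load  rd  (counter 7, T2.r 7)
[7] T1.cas  miss  (counter 7, T1.r 5)
[8] T2.cas  hit  (counter 8, T2.r 7)
[9] T2.load  rd  (counter 8, T2.r 8)
[10] T2.cas  hit  (counter 9, T2.r 8)
[11] T2.load  rd  (counter 9, T2.r 9)
[12] T0.load  rd  (counter 9, T0.r 9)
[13] T0.cas  hit  (counter 10, T0.r 9)
[14] T2.cas  miss  (counter 10, T2.r 9)
[15] T1.load  rd  (counter 10, T1.r 10)
[16] T1.cas  hit  (counter 11, T1.r 10)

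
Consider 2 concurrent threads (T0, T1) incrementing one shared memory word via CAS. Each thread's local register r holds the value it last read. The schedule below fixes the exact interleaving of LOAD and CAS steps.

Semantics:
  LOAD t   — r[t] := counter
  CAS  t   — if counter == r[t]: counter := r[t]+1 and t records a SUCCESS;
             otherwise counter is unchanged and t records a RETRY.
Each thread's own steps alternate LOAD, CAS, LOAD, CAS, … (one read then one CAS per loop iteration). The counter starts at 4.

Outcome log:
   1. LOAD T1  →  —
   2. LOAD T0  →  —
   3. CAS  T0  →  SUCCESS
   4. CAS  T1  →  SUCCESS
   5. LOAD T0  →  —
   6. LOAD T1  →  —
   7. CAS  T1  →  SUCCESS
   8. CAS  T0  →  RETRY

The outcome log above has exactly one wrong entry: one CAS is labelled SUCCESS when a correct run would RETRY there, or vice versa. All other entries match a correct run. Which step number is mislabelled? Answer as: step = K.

Re-executing:
1. LOAD T1 → mem=4 r[T1]=4 [LOAD]
2. LOAD T0 → mem=4 r[T0]=4 [LOAD]
3. CAS T0 → mem=5 r[T0]=4 [OK]
4. CAS T1 → mem=5 r[T1]=4 [RETRY]
5. LOAD T0 → mem=5 r[T0]=5 [LOAD]
6. LOAD T1 → mem=5 r[T1]=5 [LOAD]
7. CAS T1 → mem=6 r[T1]=5 [OK]
8. CAS T0 → mem=6 r[T0]=5 [RETRY]
Flip is step 4.

step = 4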